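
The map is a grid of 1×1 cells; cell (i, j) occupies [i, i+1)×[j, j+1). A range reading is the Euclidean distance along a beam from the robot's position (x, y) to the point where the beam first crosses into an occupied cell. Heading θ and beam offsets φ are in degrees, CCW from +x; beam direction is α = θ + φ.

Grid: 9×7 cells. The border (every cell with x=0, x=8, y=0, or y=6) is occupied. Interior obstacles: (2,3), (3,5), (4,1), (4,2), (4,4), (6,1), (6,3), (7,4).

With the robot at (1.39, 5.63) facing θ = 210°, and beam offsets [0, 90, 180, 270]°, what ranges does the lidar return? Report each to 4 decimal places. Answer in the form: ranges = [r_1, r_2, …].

beam 1: φ=0°, α=210°
  dir = (cos 210°, sin 210°) = (-0.8660, -0.5000); from cell (1,5)
  next x-line at t=0.4503, next y-line at t=1.2600; Δt_x=1.1547, Δt_y=2.0000
    x: enter (0,5) at t=0.4503 ← occupied
  → r_1 = 0.4503
beam 2: φ=90°, α=300°
  dir = (cos 300°, sin 300°) = (0.5000, -0.8660); from cell (1,5)
  next x-line at t=1.2200, next y-line at t=0.7275; Δt_x=2.0000, Δt_y=1.1547
    y: enter (1,4) at t=0.7275
    x: enter (2,4) at t=1.2200
    y: enter (2,3) at t=1.8822 ← occupied
  → r_2 = 1.8822
beam 3: φ=180°, α=30°
  dir = (cos 30°, sin 30°) = (0.8660, 0.5000); from cell (1,5)
  next x-line at t=0.7044, next y-line at t=0.7400; Δt_x=1.1547, Δt_y=2.0000
    x: enter (2,5) at t=0.7044
    y: enter (2,6) at t=0.7400 ← occupied
  → r_3 = 0.7400
beam 4: φ=270°, α=120°
  dir = (cos 120°, sin 120°) = (-0.5000, 0.8660); from cell (1,5)
  next x-line at t=0.7800, next y-line at t=0.4272; Δt_x=2.0000, Δt_y=1.1547
    y: enter (1,6) at t=0.4272 ← occupied
  → r_4 = 0.4272

ranges = [0.4503, 1.8822, 0.7400, 0.4272]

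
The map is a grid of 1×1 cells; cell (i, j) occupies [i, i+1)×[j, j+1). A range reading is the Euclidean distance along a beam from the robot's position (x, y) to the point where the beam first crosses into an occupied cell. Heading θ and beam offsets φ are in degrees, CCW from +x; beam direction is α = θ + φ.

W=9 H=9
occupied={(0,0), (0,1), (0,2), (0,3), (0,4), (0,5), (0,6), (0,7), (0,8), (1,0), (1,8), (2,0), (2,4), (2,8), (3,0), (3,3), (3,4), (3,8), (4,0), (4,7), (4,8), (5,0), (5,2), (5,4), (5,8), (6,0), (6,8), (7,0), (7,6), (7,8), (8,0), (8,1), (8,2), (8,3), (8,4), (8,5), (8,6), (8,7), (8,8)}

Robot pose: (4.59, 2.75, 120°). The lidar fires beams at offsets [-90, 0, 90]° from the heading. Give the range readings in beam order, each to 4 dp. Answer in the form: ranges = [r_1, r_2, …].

ranges = [0.4734, 1.1800, 3.5000]

beam 1: φ=-90°, α=30°
  d=(0.8660,0.5000)  start (4,2)  tX=0.4734 tY=0.5000  stride 1/|dx|=1.1547 1/|dy|=2.0000
    cross x-line → (5,2), t=0.4734 (wall)
  → r_1 = 0.4734
beam 2: φ=0°, α=120°
  d=(-0.5000,0.8660)  start (4,2)  tX=1.1800 tY=0.2887  stride 1/|dx|=2.0000 1/|dy|=1.1547
    cross y-line → (4,3), t=0.2887
    cross x-line → (3,3), t=1.1800 (wall)
  → r_2 = 1.1800
beam 3: φ=90°, α=210°
  d=(-0.8660,-0.5000)  start (4,2)  tX=0.6813 tY=1.5000  stride 1/|dx|=1.1547 1/|dy|=2.0000
    cross x-line → (3,2), t=0.6813
    cross y-line → (3,1), t=1.5000
    cross x-line → (2,1), t=1.8360
    cross x-line → (1,1), t=2.9907
    cross y-line → (1,0), t=3.5000 (wall)
  → r_3 = 3.5000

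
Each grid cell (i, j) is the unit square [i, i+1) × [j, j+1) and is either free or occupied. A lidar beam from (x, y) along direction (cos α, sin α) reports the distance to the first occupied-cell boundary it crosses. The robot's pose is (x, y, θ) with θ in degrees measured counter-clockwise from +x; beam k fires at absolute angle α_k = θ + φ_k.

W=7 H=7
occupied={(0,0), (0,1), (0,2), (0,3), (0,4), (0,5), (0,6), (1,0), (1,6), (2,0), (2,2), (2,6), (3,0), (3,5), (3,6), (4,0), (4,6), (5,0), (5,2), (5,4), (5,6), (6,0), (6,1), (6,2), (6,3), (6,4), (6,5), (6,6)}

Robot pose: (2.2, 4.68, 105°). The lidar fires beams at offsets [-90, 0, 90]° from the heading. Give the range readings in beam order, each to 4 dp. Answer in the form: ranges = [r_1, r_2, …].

beam 1: φ=-90°, α=15°
  d=(0.9659,0.2588)  start (2,4)  tX=0.8282 tY=1.2364  stride 1/|dx|=1.0353 1/|dy|=3.8637
    cross x-line → (3,4), t=0.8282
    cross y-line → (3,5), t=1.2364 (wall)
  → r_1 = 1.2364
beam 2: φ=0°, α=105°
  d=(-0.2588,0.9659)  start (2,4)  tX=0.7727 tY=0.3313  stride 1/|dx|=3.8637 1/|dy|=1.0353
    cross y-line → (2,5), t=0.3313
    cross x-line → (1,5), t=0.7727
    cross y-line → (1,6), t=1.3666 (wall)
  → r_2 = 1.3666
beam 3: φ=90°, α=195°
  d=(-0.9659,-0.2588)  start (2,4)  tX=0.2071 tY=2.6273  stride 1/|dx|=1.0353 1/|dy|=3.8637
    cross x-line → (1,4), t=0.2071
    cross x-line → (0,4), t=1.2423 (wall)
  → r_3 = 1.2423

ranges = [1.2364, 1.3666, 1.2423]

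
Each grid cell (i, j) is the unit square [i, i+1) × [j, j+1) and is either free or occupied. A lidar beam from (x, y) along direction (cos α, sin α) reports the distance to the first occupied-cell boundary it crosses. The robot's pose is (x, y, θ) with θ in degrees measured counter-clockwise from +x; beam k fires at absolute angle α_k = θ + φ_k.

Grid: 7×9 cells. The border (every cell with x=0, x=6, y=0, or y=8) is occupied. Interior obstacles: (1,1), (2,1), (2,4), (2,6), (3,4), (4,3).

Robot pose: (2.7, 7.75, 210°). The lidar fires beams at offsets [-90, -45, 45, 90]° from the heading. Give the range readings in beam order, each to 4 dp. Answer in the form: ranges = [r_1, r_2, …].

beam 1: φ=-90°, α=120°
  dir = (cos 120°, sin 120°) = (-0.5000, 0.8660); from cell (2,7)
  next x-line at t=1.4000, next y-line at t=0.2887; Δt_x=2.0000, Δt_y=1.1547
    y: enter (2,8) at t=0.2887 ← occupied
  → r_1 = 0.2887
beam 2: φ=-45°, α=165°
  dir = (cos 165°, sin 165°) = (-0.9659, 0.2588); from cell (2,7)
  next x-line at t=0.7247, next y-line at t=0.9659; Δt_x=1.0353, Δt_y=3.8637
    x: enter (1,7) at t=0.7247
    y: enter (1,8) at t=0.9659 ← occupied
  → r_2 = 0.9659
beam 3: φ=45°, α=255°
  dir = (cos 255°, sin 255°) = (-0.2588, -0.9659); from cell (2,7)
  next x-line at t=2.7046, next y-line at t=0.7765; Δt_x=3.8637, Δt_y=1.0353
    y: enter (2,6) at t=0.7765 ← occupied
  → r_3 = 0.7765
beam 4: φ=90°, α=300°
  dir = (cos 300°, sin 300°) = (0.5000, -0.8660); from cell (2,7)
  next x-line at t=0.6000, next y-line at t=0.8660; Δt_x=2.0000, Δt_y=1.1547
    x: enter (3,7) at t=0.6000
    y: enter (3,6) at t=0.8660
    y: enter (3,5) at t=2.0207
    x: enter (4,5) at t=2.6000
    y: enter (4,4) at t=3.1754
    y: enter (4,3) at t=4.3301 ← occupied
  → r_4 = 4.3301

ranges = [0.2887, 0.9659, 0.7765, 4.3301]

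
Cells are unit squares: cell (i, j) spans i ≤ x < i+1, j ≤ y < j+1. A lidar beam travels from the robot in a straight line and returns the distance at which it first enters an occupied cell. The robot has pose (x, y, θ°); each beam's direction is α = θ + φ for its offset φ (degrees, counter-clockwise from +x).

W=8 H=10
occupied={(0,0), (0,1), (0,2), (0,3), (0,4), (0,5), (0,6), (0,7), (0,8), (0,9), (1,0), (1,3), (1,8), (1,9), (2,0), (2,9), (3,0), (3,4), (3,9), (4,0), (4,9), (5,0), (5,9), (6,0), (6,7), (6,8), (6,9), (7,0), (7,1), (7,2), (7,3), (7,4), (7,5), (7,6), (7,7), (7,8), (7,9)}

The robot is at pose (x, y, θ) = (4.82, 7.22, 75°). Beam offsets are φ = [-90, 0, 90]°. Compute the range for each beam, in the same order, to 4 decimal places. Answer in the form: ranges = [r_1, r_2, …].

beam 1: φ=-90°, α=345°
  dir = (cos 345°, sin 345°) = (0.9659, -0.2588); from cell (4,7)
  next x-line at t=0.1863, next y-line at t=0.8500; Δt_x=1.0353, Δt_y=3.8637
    x: enter (5,7) at t=0.1863
    y: enter (5,6) at t=0.8500
    x: enter (6,6) at t=1.2216
    x: enter (7,6) at t=2.2569 ← occupied
  → r_1 = 2.2569
beam 2: φ=0°, α=75°
  dir = (cos 75°, sin 75°) = (0.2588, 0.9659); from cell (4,7)
  next x-line at t=0.6955, next y-line at t=0.8075; Δt_x=3.8637, Δt_y=1.0353
    x: enter (5,7) at t=0.6955
    y: enter (5,8) at t=0.8075
    y: enter (5,9) at t=1.8428 ← occupied
  → r_2 = 1.8428
beam 3: φ=90°, α=165°
  dir = (cos 165°, sin 165°) = (-0.9659, 0.2588); from cell (4,7)
  next x-line at t=0.8489, next y-line at t=3.0137; Δt_x=1.0353, Δt_y=3.8637
    x: enter (3,7) at t=0.8489
    x: enter (2,7) at t=1.8842
    x: enter (1,7) at t=2.9195
    y: enter (1,8) at t=3.0137 ← occupied
  → r_3 = 3.0137

ranges = [2.2569, 1.8428, 3.0137]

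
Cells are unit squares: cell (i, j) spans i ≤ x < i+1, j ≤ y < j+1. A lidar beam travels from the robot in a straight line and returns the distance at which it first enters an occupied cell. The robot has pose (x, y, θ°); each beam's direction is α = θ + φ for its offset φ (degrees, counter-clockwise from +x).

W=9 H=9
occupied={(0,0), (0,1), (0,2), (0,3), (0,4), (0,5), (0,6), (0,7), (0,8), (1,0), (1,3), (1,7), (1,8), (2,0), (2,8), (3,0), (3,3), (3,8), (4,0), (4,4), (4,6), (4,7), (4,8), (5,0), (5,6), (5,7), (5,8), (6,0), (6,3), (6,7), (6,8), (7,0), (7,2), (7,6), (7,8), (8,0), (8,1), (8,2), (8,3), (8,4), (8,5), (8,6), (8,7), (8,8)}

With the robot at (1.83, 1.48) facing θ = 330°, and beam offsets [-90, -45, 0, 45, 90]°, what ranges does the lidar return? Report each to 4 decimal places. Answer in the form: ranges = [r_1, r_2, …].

ranges = [0.5543, 0.4969, 0.9600, 5.3524, 2.3400]

beam 1: φ=-90°, α=240°
  dir = (cos 240°, sin 240°) = (-0.5000, -0.8660); from cell (1,1)
  next x-line at t=1.6600, next y-line at t=0.5543; Δt_x=2.0000, Δt_y=1.1547
    y: enter (1,0) at t=0.5543 ← occupied
  → r_1 = 0.5543
beam 2: φ=-45°, α=285°
  dir = (cos 285°, sin 285°) = (0.2588, -0.9659); from cell (1,1)
  next x-line at t=0.6568, next y-line at t=0.4969; Δt_x=3.8637, Δt_y=1.0353
    y: enter (1,0) at t=0.4969 ← occupied
  → r_2 = 0.4969
beam 3: φ=0°, α=330°
  dir = (cos 330°, sin 330°) = (0.8660, -0.5000); from cell (1,1)
  next x-line at t=0.1963, next y-line at t=0.9600; Δt_x=1.1547, Δt_y=2.0000
    x: enter (2,1) at t=0.1963
    y: enter (2,0) at t=0.9600 ← occupied
  → r_3 = 0.9600
beam 4: φ=45°, α=15°
  dir = (cos 15°, sin 15°) = (0.9659, 0.2588); from cell (1,1)
  next x-line at t=0.1760, next y-line at t=2.0091; Δt_x=1.0353, Δt_y=3.8637
    x: enter (2,1) at t=0.1760
    x: enter (3,1) at t=1.2113
    y: enter (3,2) at t=2.0091
    x: enter (4,2) at t=2.2465
    x: enter (5,2) at t=3.2818
    x: enter (6,2) at t=4.3171
    x: enter (7,2) at t=5.3524 ← occupied
  → r_4 = 5.3524
beam 5: φ=90°, α=60°
  dir = (cos 60°, sin 60°) = (0.5000, 0.8660); from cell (1,1)
  next x-line at t=0.3400, next y-line at t=0.6004; Δt_x=2.0000, Δt_y=1.1547
    x: enter (2,1) at t=0.3400
    y: enter (2,2) at t=0.6004
    y: enter (2,3) at t=1.7551
    x: enter (3,3) at t=2.3400 ← occupied
  → r_5 = 2.3400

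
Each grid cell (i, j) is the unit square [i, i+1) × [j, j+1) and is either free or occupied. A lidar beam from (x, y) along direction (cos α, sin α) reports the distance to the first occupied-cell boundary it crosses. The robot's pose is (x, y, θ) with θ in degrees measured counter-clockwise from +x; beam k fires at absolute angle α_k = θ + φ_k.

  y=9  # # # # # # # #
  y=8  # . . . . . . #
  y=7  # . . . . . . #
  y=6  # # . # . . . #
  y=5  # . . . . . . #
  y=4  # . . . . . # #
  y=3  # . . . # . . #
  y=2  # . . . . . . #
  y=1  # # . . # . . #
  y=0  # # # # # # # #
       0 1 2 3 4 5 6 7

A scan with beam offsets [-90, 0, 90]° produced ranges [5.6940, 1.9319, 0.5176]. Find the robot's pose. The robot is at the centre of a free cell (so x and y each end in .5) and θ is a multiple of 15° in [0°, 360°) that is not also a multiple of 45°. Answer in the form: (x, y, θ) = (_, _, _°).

Enumerate (i+0.5, j+0.5, θ) over the 42 free cells and 16 admissible headings. For each, cast all 3 beams and compare to the given ranges.
  (2.5, 7.5, 15°): beam 1 = 5.7956 ≠ 5.6940 ✗
  (3.5, 4.5, 75°): beam 1 = 3.6235 ≠ 5.6940 ✗
  (4.5, 5.5, 330°): beam 1 = 5.0000 ≠ 5.6940 ✗
  (1.5, 7.5, 60°): beam 1 = 1.7321 ≠ 5.6940 ✗
  …
  (6.5, 8.5, 285°): r_1=5.6940, r_2=1.9319, r_3=0.5176 — all match ✓
Only this pose fits every beam.

(x, y, θ) = (6.5, 8.5, 285°)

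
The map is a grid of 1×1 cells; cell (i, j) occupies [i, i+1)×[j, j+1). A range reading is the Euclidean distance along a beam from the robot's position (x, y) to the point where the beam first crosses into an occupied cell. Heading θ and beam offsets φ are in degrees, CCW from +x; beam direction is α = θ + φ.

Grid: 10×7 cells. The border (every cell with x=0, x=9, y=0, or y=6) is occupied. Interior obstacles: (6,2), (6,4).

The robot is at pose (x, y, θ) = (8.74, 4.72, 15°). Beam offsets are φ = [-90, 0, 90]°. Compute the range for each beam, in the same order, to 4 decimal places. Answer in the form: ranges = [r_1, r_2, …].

ranges = [1.0046, 0.2692, 1.3252]

beam 1: φ=-90°, α=285°
  d=(0.2588,-0.9659)  start (8,4)  tX=1.0046 tY=0.7454  stride 1/|dx|=3.8637 1/|dy|=1.0353
    cross y-line → (8,3), t=0.7454
    cross x-line → (9,3), t=1.0046 (wall)
  → r_1 = 1.0046
beam 2: φ=0°, α=15°
  d=(0.9659,0.2588)  start (8,4)  tX=0.2692 tY=1.0818  stride 1/|dx|=1.0353 1/|dy|=3.8637
    cross x-line → (9,4), t=0.2692 (wall)
  → r_2 = 0.2692
beam 3: φ=90°, α=105°
  d=(-0.2588,0.9659)  start (8,4)  tX=2.8591 tY=0.2899  stride 1/|dx|=3.8637 1/|dy|=1.0353
    cross y-line → (8,5), t=0.2899
    cross y-line → (8,6), t=1.3252 (wall)
  → r_3 = 1.3252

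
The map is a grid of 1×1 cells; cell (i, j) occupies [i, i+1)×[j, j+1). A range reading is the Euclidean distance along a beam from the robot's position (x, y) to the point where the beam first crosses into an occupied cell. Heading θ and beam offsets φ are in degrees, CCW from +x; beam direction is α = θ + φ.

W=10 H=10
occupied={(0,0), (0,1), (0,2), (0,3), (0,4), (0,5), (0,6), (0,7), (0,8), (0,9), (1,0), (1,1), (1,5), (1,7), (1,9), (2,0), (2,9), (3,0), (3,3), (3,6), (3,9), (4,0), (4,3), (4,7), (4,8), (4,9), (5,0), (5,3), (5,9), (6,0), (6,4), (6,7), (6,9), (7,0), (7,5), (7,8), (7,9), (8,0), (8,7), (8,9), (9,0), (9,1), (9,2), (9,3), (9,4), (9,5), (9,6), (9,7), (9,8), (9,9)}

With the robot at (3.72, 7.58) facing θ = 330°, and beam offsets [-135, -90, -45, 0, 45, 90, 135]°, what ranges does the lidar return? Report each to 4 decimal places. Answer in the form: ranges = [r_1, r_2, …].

beam 1: φ=-135°, α=195°
  dir = (cos 195°, sin 195°) = (-0.9659, -0.2588); from cell (3,7)
  next x-line at t=0.7454, next y-line at t=2.2409; Δt_x=1.0353, Δt_y=3.8637
    x: enter (2,7) at t=0.7454
    x: enter (1,7) at t=1.7807 ← occupied
  → r_1 = 1.7807
beam 2: φ=-90°, α=240°
  dir = (cos 240°, sin 240°) = (-0.5000, -0.8660); from cell (3,7)
  next x-line at t=1.4400, next y-line at t=0.6697; Δt_x=2.0000, Δt_y=1.1547
    y: enter (3,6) at t=0.6697 ← occupied
  → r_2 = 0.6697
beam 3: φ=-45°, α=285°
  dir = (cos 285°, sin 285°) = (0.2588, -0.9659); from cell (3,7)
  next x-line at t=1.0818, next y-line at t=0.6005; Δt_x=3.8637, Δt_y=1.0353
    y: enter (3,6) at t=0.6005 ← occupied
  → r_3 = 0.6005
beam 4: φ=0°, α=330°
  dir = (cos 330°, sin 330°) = (0.8660, -0.5000); from cell (3,7)
  next x-line at t=0.3233, next y-line at t=1.1600; Δt_x=1.1547, Δt_y=2.0000
    x: enter (4,7) at t=0.3233 ← occupied
  → r_4 = 0.3233
beam 5: φ=45°, α=15°
  dir = (cos 15°, sin 15°) = (0.9659, 0.2588); from cell (3,7)
  next x-line at t=0.2899, next y-line at t=1.6228; Δt_x=1.0353, Δt_y=3.8637
    x: enter (4,7) at t=0.2899 ← occupied
  → r_5 = 0.2899
beam 6: φ=90°, α=60°
  dir = (cos 60°, sin 60°) = (0.5000, 0.8660); from cell (3,7)
  next x-line at t=0.5600, next y-line at t=0.4850; Δt_x=2.0000, Δt_y=1.1547
    y: enter (3,8) at t=0.4850
    x: enter (4,8) at t=0.5600 ← occupied
  → r_6 = 0.5600
beam 7: φ=135°, α=105°
  dir = (cos 105°, sin 105°) = (-0.2588, 0.9659); from cell (3,7)
  next x-line at t=2.7819, next y-line at t=0.4348; Δt_x=3.8637, Δt_y=1.0353
    y: enter (3,8) at t=0.4348
    y: enter (3,9) at t=1.4701 ← occupied
  → r_7 = 1.4701

ranges = [1.7807, 0.6697, 0.6005, 0.3233, 0.2899, 0.5600, 1.4701]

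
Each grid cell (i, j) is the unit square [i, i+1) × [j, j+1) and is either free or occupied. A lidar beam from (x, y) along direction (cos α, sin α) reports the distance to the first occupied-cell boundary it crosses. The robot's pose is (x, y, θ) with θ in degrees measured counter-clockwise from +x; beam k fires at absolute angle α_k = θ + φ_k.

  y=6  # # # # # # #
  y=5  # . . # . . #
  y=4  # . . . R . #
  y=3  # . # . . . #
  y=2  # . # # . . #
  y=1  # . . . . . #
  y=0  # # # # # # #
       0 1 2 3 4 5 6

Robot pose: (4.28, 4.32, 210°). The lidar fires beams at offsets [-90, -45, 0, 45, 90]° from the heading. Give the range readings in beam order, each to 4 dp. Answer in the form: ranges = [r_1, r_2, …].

ranges = [0.7852, 3.3957, 1.4780, 1.3666, 3.4400]

beam 1: φ=-90°, α=120°
  dir = (cos 120°, sin 120°) = (-0.5000, 0.8660); from cell (4,4)
  next x-line at t=0.5600, next y-line at t=0.7852; Δt_x=2.0000, Δt_y=1.1547
    x: enter (3,4) at t=0.5600
    y: enter (3,5) at t=0.7852 ← occupied
  → r_1 = 0.7852
beam 2: φ=-45°, α=165°
  dir = (cos 165°, sin 165°) = (-0.9659, 0.2588); from cell (4,4)
  next x-line at t=0.2899, next y-line at t=2.6273; Δt_x=1.0353, Δt_y=3.8637
    x: enter (3,4) at t=0.2899
    x: enter (2,4) at t=1.3252
    x: enter (1,4) at t=2.3604
    y: enter (1,5) at t=2.6273
    x: enter (0,5) at t=3.3957 ← occupied
  → r_2 = 3.3957
beam 3: φ=0°, α=210°
  dir = (cos 210°, sin 210°) = (-0.8660, -0.5000); from cell (4,4)
  next x-line at t=0.3233, next y-line at t=0.6400; Δt_x=1.1547, Δt_y=2.0000
    x: enter (3,4) at t=0.3233
    y: enter (3,3) at t=0.6400
    x: enter (2,3) at t=1.4780 ← occupied
  → r_3 = 1.4780
beam 4: φ=45°, α=255°
  dir = (cos 255°, sin 255°) = (-0.2588, -0.9659); from cell (4,4)
  next x-line at t=1.0818, next y-line at t=0.3313; Δt_x=3.8637, Δt_y=1.0353
    y: enter (4,3) at t=0.3313
    x: enter (3,3) at t=1.0818
    y: enter (3,2) at t=1.3666 ← occupied
  → r_4 = 1.3666
beam 5: φ=90°, α=300°
  dir = (cos 300°, sin 300°) = (0.5000, -0.8660); from cell (4,4)
  next x-line at t=1.4400, next y-line at t=0.3695; Δt_x=2.0000, Δt_y=1.1547
    y: enter (4,3) at t=0.3695
    x: enter (5,3) at t=1.4400
    y: enter (5,2) at t=1.5242
    y: enter (5,1) at t=2.6789
    x: enter (6,1) at t=3.4400 ← occupied
  → r_5 = 3.4400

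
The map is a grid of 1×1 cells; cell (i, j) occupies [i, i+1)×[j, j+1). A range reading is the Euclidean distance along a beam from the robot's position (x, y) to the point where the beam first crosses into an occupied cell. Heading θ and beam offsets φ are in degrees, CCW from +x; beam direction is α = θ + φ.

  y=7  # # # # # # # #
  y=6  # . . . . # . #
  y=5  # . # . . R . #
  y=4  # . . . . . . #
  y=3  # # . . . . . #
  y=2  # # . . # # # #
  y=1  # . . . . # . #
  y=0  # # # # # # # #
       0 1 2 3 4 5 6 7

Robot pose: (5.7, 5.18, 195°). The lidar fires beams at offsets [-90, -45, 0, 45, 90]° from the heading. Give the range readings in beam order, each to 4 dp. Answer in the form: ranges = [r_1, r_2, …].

beam 1: φ=-90°, α=105°
  direction (-0.2588, 0.9659); cell (5,5); t to first gridline: x 2.7046, y 0.8489 (then +3.8637 / +1.0353)
    (5,6) via y @ 0.8489  # hit
  → r_1 = 0.8489
beam 2: φ=-45°, α=150°
  direction (-0.8660, 0.5000); cell (5,5); t to first gridline: x 0.8083, y 1.6400 (then +1.1547 / +2.0000)
    (4,5) via x @ 0.8083
    (4,6) via y @ 1.6400
    (3,6) via x @ 1.9630
    (2,6) via x @ 3.1177
    (2,7) via y @ 3.6400  # hit
  → r_2 = 3.6400
beam 3: φ=0°, α=195°
  direction (-0.9659, -0.2588); cell (5,5); t to first gridline: x 0.7247, y 0.6955 (then +1.0353 / +3.8637)
    (5,4) via y @ 0.6955
    (4,4) via x @ 0.7247
    (3,4) via x @ 1.7600
    (2,4) via x @ 2.7952
    (1,4) via x @ 3.8305
    (1,3) via y @ 4.5592  # hit
  → r_3 = 4.5592
beam 4: φ=45°, α=240°
  direction (-0.5000, -0.8660); cell (5,5); t to first gridline: x 1.4000, y 0.2078 (then +2.0000 / +1.1547)
    (5,4) via y @ 0.2078
    (5,3) via y @ 1.3625
    (4,3) via x @ 1.4000
    (4,2) via y @ 2.5172  # hit
  → r_4 = 2.5172
beam 5: φ=90°, α=285°
  direction (0.2588, -0.9659); cell (5,5); t to first gridline: x 1.1591, y 0.1863 (then +3.8637 / +1.0353)
    (5,4) via y @ 0.1863
    (6,4) via x @ 1.1591
    (6,3) via y @ 1.2216
    (6,2) via y @ 2.2569  # hit
  → r_5 = 2.2569

ranges = [0.8489, 3.6400, 4.5592, 2.5172, 2.2569]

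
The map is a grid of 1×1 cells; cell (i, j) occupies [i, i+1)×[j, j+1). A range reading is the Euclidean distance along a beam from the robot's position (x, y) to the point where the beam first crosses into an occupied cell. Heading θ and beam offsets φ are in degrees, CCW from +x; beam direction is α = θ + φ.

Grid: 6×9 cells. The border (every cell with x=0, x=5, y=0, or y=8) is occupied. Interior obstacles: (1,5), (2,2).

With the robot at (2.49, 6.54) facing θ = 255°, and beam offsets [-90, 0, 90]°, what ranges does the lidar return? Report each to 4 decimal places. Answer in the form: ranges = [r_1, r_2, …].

ranges = [1.5426, 5.7354, 2.5985]

beam 1: φ=-90°, α=165°
  direction (-0.9659, 0.2588); cell (2,6); t to first gridline: x 0.5073, y 1.7773 (then +1.0353 / +3.8637)
    (1,6) via x @ 0.5073
    (0,6) via x @ 1.5426  # hit
  → r_1 = 1.5426
beam 2: φ=0°, α=255°
  direction (-0.2588, -0.9659); cell (2,6); t to first gridline: x 1.8932, y 0.5590 (then +3.8637 / +1.0353)
    (2,5) via y @ 0.5590
    (2,4) via y @ 1.5943
    (1,4) via x @ 1.8932
    (1,3) via y @ 2.6296
    (1,2) via y @ 3.6649
    (1,1) via y @ 4.7002
    (1,0) via y @ 5.7354  # hit
  → r_2 = 5.7354
beam 3: φ=90°, α=345°
  direction (0.9659, -0.2588); cell (2,6); t to first gridline: x 0.5280, y 2.0864 (then +1.0353 / +3.8637)
    (3,6) via x @ 0.5280
    (4,6) via x @ 1.5633
    (4,5) via y @ 2.0864
    (5,5) via x @ 2.5985  # hit
  → r_3 = 2.5985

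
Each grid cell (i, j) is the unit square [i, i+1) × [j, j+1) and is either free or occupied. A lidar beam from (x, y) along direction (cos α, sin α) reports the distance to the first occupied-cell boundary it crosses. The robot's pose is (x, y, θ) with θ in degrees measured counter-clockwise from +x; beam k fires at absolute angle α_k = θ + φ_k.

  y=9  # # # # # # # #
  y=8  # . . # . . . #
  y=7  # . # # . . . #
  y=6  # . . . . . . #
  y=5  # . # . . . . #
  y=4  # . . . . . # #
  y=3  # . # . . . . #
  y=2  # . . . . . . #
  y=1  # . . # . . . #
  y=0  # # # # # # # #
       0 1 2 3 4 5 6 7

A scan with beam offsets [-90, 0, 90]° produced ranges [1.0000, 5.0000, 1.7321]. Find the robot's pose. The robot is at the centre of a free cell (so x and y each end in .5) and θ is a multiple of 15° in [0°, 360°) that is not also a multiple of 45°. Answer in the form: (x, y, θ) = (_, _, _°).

(x, y, θ) = (6.5, 2.5, 150°)

Enumerate (i+0.5, j+0.5, θ) over the 41 free cells and 16 admissible headings. For each, cast all 3 beams and compare to the given ranges.
  (4.5, 1.5, 150°): beam 1 = 3.0000 ≠ 1.0000 ✗
  (1.5, 1.5, 105°): beam 1 = 1.5529 ≠ 1.0000 ✗
  (1.5, 3.5, 150°): beam 1 = 1.7321 ≠ 1.0000 ✗
  (2.5, 8.5, 285°): beam 1 = 1.5529 ≠ 1.0000 ✗
  …
  (6.5, 2.5, 150°): r_1=1.0000, r_2=5.0000, r_3=1.7321 — all match ✓
Only this pose fits every beam.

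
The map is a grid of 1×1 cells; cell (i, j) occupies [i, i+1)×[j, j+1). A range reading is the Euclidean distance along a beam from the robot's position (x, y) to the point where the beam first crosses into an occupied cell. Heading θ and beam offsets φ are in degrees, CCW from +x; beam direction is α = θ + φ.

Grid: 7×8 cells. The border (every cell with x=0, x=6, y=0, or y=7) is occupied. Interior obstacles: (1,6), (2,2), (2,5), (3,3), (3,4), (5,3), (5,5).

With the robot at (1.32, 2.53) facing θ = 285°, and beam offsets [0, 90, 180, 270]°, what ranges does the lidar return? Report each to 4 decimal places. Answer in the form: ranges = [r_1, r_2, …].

beam 1: φ=0°, α=285°
  d=(0.2588,-0.9659)  start (1,2)  tX=2.6273 tY=0.5487  stride 1/|dx|=3.8637 1/|dy|=1.0353
    cross y-line → (1,1), t=0.5487
    cross y-line → (1,0), t=1.5840 (wall)
  → r_1 = 1.5840
beam 2: φ=90°, α=15°
  d=(0.9659,0.2588)  start (1,2)  tX=0.7040 tY=1.8159  stride 1/|dx|=1.0353 1/|dy|=3.8637
    cross x-line → (2,2), t=0.7040 (wall)
  → r_2 = 0.7040
beam 3: φ=180°, α=105°
  d=(-0.2588,0.9659)  start (1,2)  tX=1.2364 tY=0.4866  stride 1/|dx|=3.8637 1/|dy|=1.0353
    cross y-line → (1,3), t=0.4866
    cross x-line → (0,3), t=1.2364 (wall)
  → r_3 = 1.2364
beam 4: φ=270°, α=195°
  d=(-0.9659,-0.2588)  start (1,2)  tX=0.3313 tY=2.0478  stride 1/|dx|=1.0353 1/|dy|=3.8637
    cross x-line → (0,2), t=0.3313 (wall)
  → r_4 = 0.3313

ranges = [1.5840, 0.7040, 1.2364, 0.3313]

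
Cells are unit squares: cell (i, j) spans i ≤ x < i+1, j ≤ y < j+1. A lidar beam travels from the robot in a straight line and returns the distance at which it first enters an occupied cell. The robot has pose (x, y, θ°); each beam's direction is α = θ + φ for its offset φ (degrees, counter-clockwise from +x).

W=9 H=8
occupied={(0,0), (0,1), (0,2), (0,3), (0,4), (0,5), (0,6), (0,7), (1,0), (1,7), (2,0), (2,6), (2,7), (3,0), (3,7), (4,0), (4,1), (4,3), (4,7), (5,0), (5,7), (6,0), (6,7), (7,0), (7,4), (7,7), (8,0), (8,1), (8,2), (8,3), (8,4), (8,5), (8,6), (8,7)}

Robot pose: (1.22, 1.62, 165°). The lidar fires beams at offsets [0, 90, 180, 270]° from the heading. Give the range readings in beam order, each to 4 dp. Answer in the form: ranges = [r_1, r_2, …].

beam 1: φ=0°, α=165°
  d=(-0.9659,0.2588)  start (1,1)  tX=0.2278 tY=1.4682  stride 1/|dx|=1.0353 1/|dy|=3.8637
    cross x-line → (0,1), t=0.2278 (wall)
  → r_1 = 0.2278
beam 2: φ=90°, α=255°
  d=(-0.2588,-0.9659)  start (1,1)  tX=0.8500 tY=0.6419  stride 1/|dx|=3.8637 1/|dy|=1.0353
    cross y-line → (1,0), t=0.6419 (wall)
  → r_2 = 0.6419
beam 3: φ=180°, α=345°
  d=(0.9659,-0.2588)  start (1,1)  tX=0.8075 tY=2.3955  stride 1/|dx|=1.0353 1/|dy|=3.8637
    cross x-line → (2,1), t=0.8075
    cross x-line → (3,1), t=1.8428
    cross y-line → (3,0), t=2.3955 (wall)
  → r_3 = 2.3955
beam 4: φ=270°, α=75°
  d=(0.2588,0.9659)  start (1,1)  tX=3.0137 tY=0.3934  stride 1/|dx|=3.8637 1/|dy|=1.0353
    cross y-line → (1,2), t=0.3934
    cross y-line → (1,3), t=1.4287
    cross y-line → (1,4), t=2.4640
    cross x-line → (2,4), t=3.0137
    cross y-line → (2,5), t=3.4992
    cross y-line → (2,6), t=4.5345 (wall)
  → r_4 = 4.5345

ranges = [0.2278, 0.6419, 2.3955, 4.5345]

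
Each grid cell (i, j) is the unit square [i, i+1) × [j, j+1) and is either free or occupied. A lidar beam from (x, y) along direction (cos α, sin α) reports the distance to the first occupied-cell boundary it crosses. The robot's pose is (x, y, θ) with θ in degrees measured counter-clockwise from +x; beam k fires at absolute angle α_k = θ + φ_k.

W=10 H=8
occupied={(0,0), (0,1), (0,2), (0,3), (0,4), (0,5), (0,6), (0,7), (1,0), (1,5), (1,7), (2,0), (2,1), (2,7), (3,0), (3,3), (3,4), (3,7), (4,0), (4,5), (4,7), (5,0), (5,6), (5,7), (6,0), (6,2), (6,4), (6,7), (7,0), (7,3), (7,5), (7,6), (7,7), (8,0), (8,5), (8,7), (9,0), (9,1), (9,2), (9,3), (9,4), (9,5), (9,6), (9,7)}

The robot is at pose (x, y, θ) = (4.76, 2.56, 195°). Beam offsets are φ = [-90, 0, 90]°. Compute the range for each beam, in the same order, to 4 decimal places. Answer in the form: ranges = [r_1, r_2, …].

ranges = [2.5261, 2.1637, 1.6150]

beam 1: φ=-90°, α=105°
  direction (-0.2588, 0.9659); cell (4,2); t to first gridline: x 2.9364, y 0.4555 (then +3.8637 / +1.0353)
    (4,3) via y @ 0.4555
    (4,4) via y @ 1.4908
    (4,5) via y @ 2.5261  # hit
  → r_1 = 2.5261
beam 2: φ=0°, α=195°
  direction (-0.9659, -0.2588); cell (4,2); t to first gridline: x 0.7868, y 2.1637 (then +1.0353 / +3.8637)
    (3,2) via x @ 0.7868
    (2,2) via x @ 1.8221
    (2,1) via y @ 2.1637  # hit
  → r_2 = 2.1637
beam 3: φ=90°, α=285°
  direction (0.2588, -0.9659); cell (4,2); t to first gridline: x 0.9273, y 0.5798 (then +3.8637 / +1.0353)
    (4,1) via y @ 0.5798
    (5,1) via x @ 0.9273
    (5,0) via y @ 1.6150  # hit
  → r_3 = 1.6150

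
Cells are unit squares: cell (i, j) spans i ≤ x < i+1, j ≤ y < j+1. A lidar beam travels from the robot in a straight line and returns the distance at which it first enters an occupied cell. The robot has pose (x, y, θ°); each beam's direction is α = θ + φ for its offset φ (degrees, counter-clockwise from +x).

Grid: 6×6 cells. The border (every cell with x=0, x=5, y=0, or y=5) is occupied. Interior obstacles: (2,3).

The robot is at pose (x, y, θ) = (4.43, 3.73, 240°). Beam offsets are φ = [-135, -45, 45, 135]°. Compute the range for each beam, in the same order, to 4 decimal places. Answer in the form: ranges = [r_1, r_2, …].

ranges = [1.3148, 1.4804, 2.2023, 0.5901]

beam 1: φ=-135°, α=105°
  direction (-0.2588, 0.9659); cell (4,3); t to first gridline: x 1.6614, y 0.2795 (then +3.8637 / +1.0353)
    (4,4) via y @ 0.2795
    (4,5) via y @ 1.3148  # hit
  → r_1 = 1.3148
beam 2: φ=-45°, α=195°
  direction (-0.9659, -0.2588); cell (4,3); t to first gridline: x 0.4452, y 2.8205 (then +1.0353 / +3.8637)
    (3,3) via x @ 0.4452
    (2,3) via x @ 1.4804  # hit
  → r_2 = 1.4804
beam 3: φ=45°, α=285°
  direction (0.2588, -0.9659); cell (4,3); t to first gridline: x 2.2023, y 0.7558 (then +3.8637 / +1.0353)
    (4,2) via y @ 0.7558
    (4,1) via y @ 1.7910
    (5,1) via x @ 2.2023  # hit
  → r_3 = 2.2023
beam 4: φ=135°, α=15°
  direction (0.9659, 0.2588); cell (4,3); t to first gridline: x 0.5901, y 1.0432 (then +1.0353 / +3.8637)
    (5,3) via x @ 0.5901  # hit
  → r_4 = 0.5901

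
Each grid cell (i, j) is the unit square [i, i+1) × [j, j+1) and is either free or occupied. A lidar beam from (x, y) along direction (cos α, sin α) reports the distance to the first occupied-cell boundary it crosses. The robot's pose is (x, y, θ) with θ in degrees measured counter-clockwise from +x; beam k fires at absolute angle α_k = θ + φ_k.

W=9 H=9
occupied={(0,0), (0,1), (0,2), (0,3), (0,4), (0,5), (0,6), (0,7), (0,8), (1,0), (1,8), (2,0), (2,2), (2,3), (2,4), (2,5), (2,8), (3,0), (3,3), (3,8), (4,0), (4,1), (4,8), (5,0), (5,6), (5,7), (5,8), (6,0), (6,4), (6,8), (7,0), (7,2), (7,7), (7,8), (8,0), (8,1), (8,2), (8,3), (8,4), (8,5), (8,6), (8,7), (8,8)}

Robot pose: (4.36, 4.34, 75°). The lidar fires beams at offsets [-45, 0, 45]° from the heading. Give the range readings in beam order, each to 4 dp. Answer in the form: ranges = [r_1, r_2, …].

beam 1: φ=-45°, α=30°
  d=(0.8660,0.5000)  start (4,4)  tX=0.7390 tY=1.3200  stride 1/|dx|=1.1547 1/|dy|=2.0000
    cross x-line → (5,4), t=0.7390
    cross y-line → (5,5), t=1.3200
    cross x-line → (6,5), t=1.8937
    cross x-line → (7,5), t=3.0484
    cross y-line → (7,6), t=3.3200
    cross x-line → (8,6), t=4.2031 (wall)
  → r_1 = 4.2031
beam 2: φ=0°, α=75°
  d=(0.2588,0.9659)  start (4,4)  tX=2.4728 tY=0.6833  stride 1/|dx|=3.8637 1/|dy|=1.0353
    cross y-line → (4,5), t=0.6833
    cross y-line → (4,6), t=1.7186
    cross x-line → (5,6), t=2.4728 (wall)
  → r_2 = 2.4728
beam 3: φ=45°, α=120°
  d=(-0.5000,0.8660)  start (4,4)  tX=0.7200 tY=0.7621  stride 1/|dx|=2.0000 1/|dy|=1.1547
    cross x-line → (3,4), t=0.7200
    cross y-line → (3,5), t=0.7621
    cross y-line → (3,6), t=1.9168
    cross x-line → (2,6), t=2.7200
    cross y-line → (2,7), t=3.0715
    cross y-line → (2,8), t=4.2262 (wall)
  → r_3 = 4.2262

ranges = [4.2031, 2.4728, 4.2262]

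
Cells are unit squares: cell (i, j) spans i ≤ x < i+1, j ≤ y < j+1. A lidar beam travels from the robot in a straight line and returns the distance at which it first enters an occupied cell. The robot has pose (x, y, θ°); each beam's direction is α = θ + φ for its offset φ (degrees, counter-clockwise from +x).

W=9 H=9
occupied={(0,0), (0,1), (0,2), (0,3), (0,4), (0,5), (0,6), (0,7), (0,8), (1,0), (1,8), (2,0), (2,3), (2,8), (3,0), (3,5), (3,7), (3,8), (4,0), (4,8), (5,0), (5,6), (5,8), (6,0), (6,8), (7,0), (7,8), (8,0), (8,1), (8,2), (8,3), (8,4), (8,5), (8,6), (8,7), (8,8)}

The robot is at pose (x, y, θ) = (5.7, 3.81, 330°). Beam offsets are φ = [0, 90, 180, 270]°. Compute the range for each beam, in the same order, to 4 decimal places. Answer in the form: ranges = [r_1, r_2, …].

ranges = [2.6558, 4.6000, 2.3800, 3.2447]

beam 1: φ=0°, α=330°
  direction (0.8660, -0.5000); cell (5,3); t to first gridline: x 0.3464, y 1.6200 (then +1.1547 / +2.0000)
    (6,3) via x @ 0.3464
    (7,3) via x @ 1.5011
    (7,2) via y @ 1.6200
    (8,2) via x @ 2.6558  # hit
  → r_1 = 2.6558
beam 2: φ=90°, α=60°
  direction (0.5000, 0.8660); cell (5,3); t to first gridline: x 0.6000, y 0.2194 (then +2.0000 / +1.1547)
    (5,4) via y @ 0.2194
    (6,4) via x @ 0.6000
    (6,5) via y @ 1.3741
    (6,6) via y @ 2.5288
    (7,6) via x @ 2.6000
    (7,7) via y @ 3.6835
    (8,7) via x @ 4.6000  # hit
  → r_2 = 4.6000
beam 3: φ=180°, α=150°
  direction (-0.8660, 0.5000); cell (5,3); t to first gridline: x 0.8083, y 0.3800 (then +1.1547 / +2.0000)
    (5,4) via y @ 0.3800
    (4,4) via x @ 0.8083
    (3,4) via x @ 1.9630
    (3,5) via y @ 2.3800  # hit
  → r_3 = 2.3800
beam 4: φ=270°, α=240°
  direction (-0.5000, -0.8660); cell (5,3); t to first gridline: x 1.4000, y 0.9353 (then +2.0000 / +1.1547)
    (5,2) via y @ 0.9353
    (4,2) via x @ 1.4000
    (4,1) via y @ 2.0900
    (4,0) via y @ 3.2447  # hit
  → r_4 = 3.2447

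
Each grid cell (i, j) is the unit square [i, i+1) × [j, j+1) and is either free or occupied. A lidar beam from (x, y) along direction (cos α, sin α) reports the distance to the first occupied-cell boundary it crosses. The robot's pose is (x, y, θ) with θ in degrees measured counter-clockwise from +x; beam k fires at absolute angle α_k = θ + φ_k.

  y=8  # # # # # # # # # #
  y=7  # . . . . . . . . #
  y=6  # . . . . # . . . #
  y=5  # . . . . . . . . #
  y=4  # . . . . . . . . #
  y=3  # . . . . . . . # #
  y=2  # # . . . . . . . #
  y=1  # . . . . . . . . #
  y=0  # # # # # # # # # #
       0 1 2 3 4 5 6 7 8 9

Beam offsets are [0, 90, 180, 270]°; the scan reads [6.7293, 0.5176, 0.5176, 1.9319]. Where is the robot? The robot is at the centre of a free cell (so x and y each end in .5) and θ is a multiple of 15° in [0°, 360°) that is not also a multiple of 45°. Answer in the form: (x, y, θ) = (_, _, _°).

(x, y, θ) = (8.5, 7.5, 255°)

Candidates: 53 free-cell centres × 16 headings = 848 poses. Raycast each; keep the one whose scan matches to 4 dp.
  (7.5, 4.5, 330°): beam 1 = 1.0000 ≠ 6.7293 ✗
  (1.5, 3.5, 105°): beam 1 = 1.9319 ≠ 6.7293 ✗
  (1.5, 3.5, 210°): beam 1 = 0.5774 ≠ 6.7293 ✗
  (6.5, 1.5, 120°): beam 1 = 7.5056 ≠ 6.7293 ✗
  …
  (8.5, 7.5, 255°): r_1=6.7293, r_2=0.5176, r_3=0.5176, r_4=1.9319 — all match ✓
Only this pose fits every beam.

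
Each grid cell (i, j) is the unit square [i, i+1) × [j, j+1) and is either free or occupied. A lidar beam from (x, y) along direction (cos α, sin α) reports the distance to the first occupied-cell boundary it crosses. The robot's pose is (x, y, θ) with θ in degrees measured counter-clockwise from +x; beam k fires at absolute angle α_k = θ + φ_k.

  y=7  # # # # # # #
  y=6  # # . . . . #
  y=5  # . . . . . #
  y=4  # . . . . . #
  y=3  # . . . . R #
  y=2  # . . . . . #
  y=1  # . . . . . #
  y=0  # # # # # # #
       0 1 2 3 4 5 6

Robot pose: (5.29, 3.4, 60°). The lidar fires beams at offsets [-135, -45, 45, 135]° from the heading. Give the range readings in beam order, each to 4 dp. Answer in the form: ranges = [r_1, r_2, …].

ranges = [2.4847, 0.7350, 3.7270, 4.4413]

beam 1: φ=-135°, α=285°
  d=(0.2588,-0.9659)  start (5,3)  tX=2.7432 tY=0.4141  stride 1/|dx|=3.8637 1/|dy|=1.0353
    cross y-line → (5,2), t=0.4141
    cross y-line → (5,1), t=1.4494
    cross y-line → (5,0), t=2.4847 (wall)
  → r_1 = 2.4847
beam 2: φ=-45°, α=15°
  d=(0.9659,0.2588)  start (5,3)  tX=0.7350 tY=2.3182  stride 1/|dx|=1.0353 1/|dy|=3.8637
    cross x-line → (6,3), t=0.7350 (wall)
  → r_2 = 0.7350
beam 3: φ=45°, α=105°
  d=(-0.2588,0.9659)  start (5,3)  tX=1.1205 tY=0.6212  stride 1/|dx|=3.8637 1/|dy|=1.0353
    cross y-line → (5,4), t=0.6212
    cross x-line → (4,4), t=1.1205
    cross y-line → (4,5), t=1.6564
    cross y-line → (4,6), t=2.6917
    cross y-line → (4,7), t=3.7270 (wall)
  → r_3 = 3.7270
beam 4: φ=135°, α=195°
  d=(-0.9659,-0.2588)  start (5,3)  tX=0.3002 tY=1.5455  stride 1/|dx|=1.0353 1/|dy|=3.8637
    cross x-line → (4,3), t=0.3002
    cross x-line → (3,3), t=1.3355
    cross y-line → (3,2), t=1.5455
    cross x-line → (2,2), t=2.3708
    cross x-line → (1,2), t=3.4061
    cross x-line → (0,2), t=4.4413 (wall)
  → r_4 = 4.4413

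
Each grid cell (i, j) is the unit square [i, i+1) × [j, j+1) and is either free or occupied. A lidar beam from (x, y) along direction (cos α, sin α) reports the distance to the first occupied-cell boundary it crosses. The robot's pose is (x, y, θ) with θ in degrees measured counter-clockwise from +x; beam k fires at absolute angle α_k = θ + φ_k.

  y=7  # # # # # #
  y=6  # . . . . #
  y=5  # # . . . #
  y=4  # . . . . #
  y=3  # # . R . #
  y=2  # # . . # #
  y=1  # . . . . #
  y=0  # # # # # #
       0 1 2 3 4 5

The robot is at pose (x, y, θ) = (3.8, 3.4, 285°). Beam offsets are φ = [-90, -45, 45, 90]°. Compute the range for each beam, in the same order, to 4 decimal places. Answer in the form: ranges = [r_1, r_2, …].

beam 1: φ=-90°, α=195°
  d=(-0.9659,-0.2588)  start (3,3)  tX=0.8282 tY=1.5455  stride 1/|dx|=1.0353 1/|dy|=3.8637
    cross x-line → (2,3), t=0.8282
    cross y-line → (2,2), t=1.5455
    cross x-line → (1,2), t=1.8635 (wall)
  → r_1 = 1.8635
beam 2: φ=-45°, α=240°
  d=(-0.5000,-0.8660)  start (3,3)  tX=1.6000 tY=0.4619  stride 1/|dx|=2.0000 1/|dy|=1.1547
    cross y-line → (3,2), t=0.4619
    cross x-line → (2,2), t=1.6000
    cross y-line → (2,1), t=1.6166
    cross y-line → (2,0), t=2.7713 (wall)
  → r_2 = 2.7713
beam 3: φ=45°, α=330°
  d=(0.8660,-0.5000)  start (3,3)  tX=0.2309 tY=0.8000  stride 1/|dx|=1.1547 1/|dy|=2.0000
    cross x-line → (4,3), t=0.2309
    cross y-line → (4,2), t=0.8000 (wall)
  → r_3 = 0.8000
beam 4: φ=90°, α=15°
  d=(0.9659,0.2588)  start (3,3)  tX=0.2071 tY=2.3182  stride 1/|dx|=1.0353 1/|dy|=3.8637
    cross x-line → (4,3), t=0.2071
    cross x-line → (5,3), t=1.2423 (wall)
  → r_4 = 1.2423

ranges = [1.8635, 2.7713, 0.8000, 1.2423]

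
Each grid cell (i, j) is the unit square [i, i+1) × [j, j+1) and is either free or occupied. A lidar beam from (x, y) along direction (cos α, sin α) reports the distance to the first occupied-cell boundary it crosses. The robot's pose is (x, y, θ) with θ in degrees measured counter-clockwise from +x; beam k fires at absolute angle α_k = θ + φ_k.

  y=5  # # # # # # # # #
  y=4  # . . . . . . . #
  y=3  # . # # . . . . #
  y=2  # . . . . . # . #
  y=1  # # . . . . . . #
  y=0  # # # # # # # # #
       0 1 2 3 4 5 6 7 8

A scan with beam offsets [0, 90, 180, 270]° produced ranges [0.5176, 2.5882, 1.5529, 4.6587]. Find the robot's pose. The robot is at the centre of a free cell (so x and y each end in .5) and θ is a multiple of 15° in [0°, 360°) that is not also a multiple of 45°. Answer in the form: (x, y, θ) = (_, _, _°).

Candidates: 24 free-cell centres × 16 headings = 384 poses. Raycast each; keep the one whose scan matches to 4 dp.
  (2.5, 1.5, 165°): beam 2 = 0.5176 ≠ 2.5882 ✗
  (4.5, 4.5, 210°): beam 1 = 1.0000 ≠ 0.5176 ✗
  (3.5, 4.5, 330°): beam 1 = 3.0000 ≠ 0.5176 ✗
  …
  (3.5, 2.5, 75°): r_1=0.5176, r_2=2.5882, r_3=1.5529, r_4=4.6587 — all match ✓
Only this pose fits every beam.

(x, y, θ) = (3.5, 2.5, 75°)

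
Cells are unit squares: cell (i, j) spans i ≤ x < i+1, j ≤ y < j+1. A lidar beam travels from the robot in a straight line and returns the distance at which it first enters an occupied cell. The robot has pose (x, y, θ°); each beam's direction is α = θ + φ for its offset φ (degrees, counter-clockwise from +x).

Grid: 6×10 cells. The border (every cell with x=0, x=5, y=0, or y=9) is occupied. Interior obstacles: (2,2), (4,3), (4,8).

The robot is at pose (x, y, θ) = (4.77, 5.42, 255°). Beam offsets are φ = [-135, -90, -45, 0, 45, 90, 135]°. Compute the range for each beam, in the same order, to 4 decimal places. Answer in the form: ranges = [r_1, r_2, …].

beam 1: φ=-135°, α=120°
  dir = (cos 120°, sin 120°) = (-0.5000, 0.8660); from cell (4,5)
  next x-line at t=1.5400, next y-line at t=0.6697; Δt_x=2.0000, Δt_y=1.1547
    y: enter (4,6) at t=0.6697
    x: enter (3,6) at t=1.5400
    y: enter (3,7) at t=1.8244
    y: enter (3,8) at t=2.9791
    x: enter (2,8) at t=3.5400
    y: enter (2,9) at t=4.1338 ← occupied
  → r_1 = 4.1338
beam 2: φ=-90°, α=165°
  dir = (cos 165°, sin 165°) = (-0.9659, 0.2588); from cell (4,5)
  next x-line at t=0.7972, next y-line at t=2.2409; Δt_x=1.0353, Δt_y=3.8637
    x: enter (3,5) at t=0.7972
    x: enter (2,5) at t=1.8324
    y: enter (2,6) at t=2.2409
    x: enter (1,6) at t=2.8677
    x: enter (0,6) at t=3.9030 ← occupied
  → r_2 = 3.9030
beam 3: φ=-45°, α=210°
  dir = (cos 210°, sin 210°) = (-0.8660, -0.5000); from cell (4,5)
  next x-line at t=0.8891, next y-line at t=0.8400; Δt_x=1.1547, Δt_y=2.0000
    y: enter (4,4) at t=0.8400
    x: enter (3,4) at t=0.8891
    x: enter (2,4) at t=2.0438
    y: enter (2,3) at t=2.8400
    x: enter (1,3) at t=3.1985
    x: enter (0,3) at t=4.3532 ← occupied
  → r_3 = 4.3532
beam 4: φ=0°, α=255°
  dir = (cos 255°, sin 255°) = (-0.2588, -0.9659); from cell (4,5)
  next x-line at t=2.9751, next y-line at t=0.4348; Δt_x=3.8637, Δt_y=1.0353
    y: enter (4,4) at t=0.4348
    y: enter (4,3) at t=1.4701 ← occupied
  → r_4 = 1.4701
beam 5: φ=45°, α=300°
  dir = (cos 300°, sin 300°) = (0.5000, -0.8660); from cell (4,5)
  next x-line at t=0.4600, next y-line at t=0.4850; Δt_x=2.0000, Δt_y=1.1547
    x: enter (5,5) at t=0.4600 ← occupied
  → r_5 = 0.4600
beam 6: φ=90°, α=345°
  dir = (cos 345°, sin 345°) = (0.9659, -0.2588); from cell (4,5)
  next x-line at t=0.2381, next y-line at t=1.6228; Δt_x=1.0353, Δt_y=3.8637
    x: enter (5,5) at t=0.2381 ← occupied
  → r_6 = 0.2381
beam 7: φ=135°, α=30°
  dir = (cos 30°, sin 30°) = (0.8660, 0.5000); from cell (4,5)
  next x-line at t=0.2656, next y-line at t=1.1600; Δt_x=1.1547, Δt_y=2.0000
    x: enter (5,5) at t=0.2656 ← occupied
  → r_7 = 0.2656

ranges = [4.1338, 3.9030, 4.3532, 1.4701, 0.4600, 0.2381, 0.2656]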